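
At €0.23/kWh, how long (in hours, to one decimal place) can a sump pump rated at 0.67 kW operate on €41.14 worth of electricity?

267.0 h

Energy available = €41.14 ÷ €0.23/kWh = 178.8696 kWh
Hours = 178.8696 kWh ÷ 0.67 kW = 267.0 h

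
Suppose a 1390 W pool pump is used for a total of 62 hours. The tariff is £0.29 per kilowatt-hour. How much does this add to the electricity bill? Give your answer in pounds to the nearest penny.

£24.99

Energy = 1.39 kW × 62 h = 86.18 kWh
Cost = 86.18 kWh × £0.29/kWh = £24.99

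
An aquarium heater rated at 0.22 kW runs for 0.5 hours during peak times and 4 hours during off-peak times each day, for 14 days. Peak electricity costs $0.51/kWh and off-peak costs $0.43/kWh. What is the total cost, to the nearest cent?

Peak energy = 0.22 kW × 0.5 h × 14 = 1.54 kWh
Off-peak energy = 0.22 kW × 4 h × 14 = 12.32 kWh
Cost = 1.54 × $0.51 + 12.32 × $0.43 = $0.7854 + $5.2976 = $6.08

$6.08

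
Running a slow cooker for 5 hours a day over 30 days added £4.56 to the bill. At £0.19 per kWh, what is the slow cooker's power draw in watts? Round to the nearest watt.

Energy = £4.56 ÷ £0.19/kWh = 24 kWh
Runtime = 5 h/day × 30 days = 150 h
Power = 24 kWh ÷ 150 h = 0.16 kW = 160 W

160 W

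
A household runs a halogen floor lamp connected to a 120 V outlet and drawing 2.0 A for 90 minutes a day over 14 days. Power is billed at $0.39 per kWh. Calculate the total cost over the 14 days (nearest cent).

$1.97

Power = 2.0 A × 120 V = 240 W = 0.24 kW
Runtime = 90 min × 14 = 1260 min = 21 h
Energy = 0.24 kW × 21 h = 5.04 kWh
Cost = 5.04 kWh × $0.39/kWh = $1.97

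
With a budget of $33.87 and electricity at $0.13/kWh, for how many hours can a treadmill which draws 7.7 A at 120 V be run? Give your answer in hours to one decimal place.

282.0 h

Power = 7.7 A × 120 V = 924 W = 0.924 kW
Energy available = $33.87 ÷ $0.13/kWh = 260.5385 kWh
Hours = 260.5385 kWh ÷ 0.924 kW = 282.0 h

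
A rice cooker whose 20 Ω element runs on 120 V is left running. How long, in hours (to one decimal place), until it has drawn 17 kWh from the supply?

Power = V²/R = 120²/20 = 720 W = 0.72 kW
Hours = 17 kWh ÷ 0.72 kW = 23.6 h

23.6 h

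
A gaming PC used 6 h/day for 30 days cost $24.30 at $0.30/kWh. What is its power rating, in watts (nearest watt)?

Energy = $24.30 ÷ $0.30/kWh = 81 kWh
Runtime = 6 h/day × 30 days = 180 h
Power = 81 kWh ÷ 180 h = 0.45 kW = 450 W

450 W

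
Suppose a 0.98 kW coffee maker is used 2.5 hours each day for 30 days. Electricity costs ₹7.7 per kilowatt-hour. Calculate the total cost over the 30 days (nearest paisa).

Runtime = 2.5 h/day × 30 days = 75 h
Energy = 0.98 kW × 75 h = 73.5 kWh
Cost = 73.5 kWh × ₹7.7/kWh = ₹565.95

₹565.95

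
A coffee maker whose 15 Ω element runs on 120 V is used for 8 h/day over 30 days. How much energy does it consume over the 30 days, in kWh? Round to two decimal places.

Power = V²/R = 120²/15 = 960 W = 0.96 kW
Runtime = 8 h/day × 30 days = 240 h
Energy = 0.96 kW × 240 h = 230.4 kWh

230.40 kWh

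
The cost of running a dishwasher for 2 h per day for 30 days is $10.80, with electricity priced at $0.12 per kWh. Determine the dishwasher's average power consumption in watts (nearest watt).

1500 W

Energy = $10.80 ÷ $0.12/kWh = 90 kWh
Runtime = 2 h/day × 30 days = 60 h
Power = 90 kWh ÷ 60 h = 1.5 kW = 1500 W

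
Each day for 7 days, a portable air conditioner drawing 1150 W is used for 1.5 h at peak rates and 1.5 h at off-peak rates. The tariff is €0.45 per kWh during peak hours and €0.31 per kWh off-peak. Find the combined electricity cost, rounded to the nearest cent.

€9.18

Peak energy = 1.15 kW × 1.5 h × 7 = 12.075 kWh
Off-peak energy = 1.15 kW × 1.5 h × 7 = 12.075 kWh
Cost = 12.075 × €0.45 + 12.075 × €0.31 = €5.43375 + €3.74325 = €9.18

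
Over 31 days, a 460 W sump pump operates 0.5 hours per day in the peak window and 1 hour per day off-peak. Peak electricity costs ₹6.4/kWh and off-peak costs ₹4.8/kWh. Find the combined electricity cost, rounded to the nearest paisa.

Peak energy = 0.46 kW × 0.5 h × 31 = 7.13 kWh
Off-peak energy = 0.46 kW × 1 h × 31 = 14.26 kWh
Cost = 7.13 × ₹6.4 + 14.26 × ₹4.8 = ₹45.632 + ₹68.448 = ₹114.08

₹114.08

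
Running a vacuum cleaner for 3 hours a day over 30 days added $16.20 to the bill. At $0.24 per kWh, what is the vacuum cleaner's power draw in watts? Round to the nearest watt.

Energy = $16.20 ÷ $0.24/kWh = 67.5 kWh
Runtime = 3 h/day × 30 days = 90 h
Power = 67.5 kWh ÷ 90 h = 0.75 kW = 750 W

750 W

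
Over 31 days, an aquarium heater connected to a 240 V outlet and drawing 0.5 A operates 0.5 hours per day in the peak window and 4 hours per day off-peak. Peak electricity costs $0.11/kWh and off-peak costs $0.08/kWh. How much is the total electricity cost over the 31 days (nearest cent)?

Power = 0.5 A × 240 V = 120 W = 0.12 kW
Peak energy = 0.12 kW × 0.5 h × 31 = 1.86 kWh
Off-peak energy = 0.12 kW × 4 h × 31 = 14.88 kWh
Cost = 1.86 × $0.11 + 14.88 × $0.08 = $0.2046 + $1.1904 = $1.40

$1.40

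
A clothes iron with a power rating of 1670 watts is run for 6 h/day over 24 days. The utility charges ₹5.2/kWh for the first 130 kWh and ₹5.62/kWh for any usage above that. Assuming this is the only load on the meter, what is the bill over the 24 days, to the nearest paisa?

₹1296.90

Runtime = 6 h/day × 24 days = 144 h
Energy = 1.67 kW × 144 h = 240.48 kWh
Tier 1 (0–130 kWh): 130 × ₹5.2 = ₹676
Above 130 kWh: 110.48 × ₹5.62 = ₹620.8976
Bill = ₹1296.90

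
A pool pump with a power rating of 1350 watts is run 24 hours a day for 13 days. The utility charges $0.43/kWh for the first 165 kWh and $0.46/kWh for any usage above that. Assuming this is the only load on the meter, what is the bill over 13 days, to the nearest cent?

$188.80

Runtime = 24 h × 13 = 312 h
Energy = 1.35 kW × 312 h = 421.2 kWh
Tier 1 (0–165 kWh): 165 × $0.43 = $70.95
Above 165 kWh: 256.2 × $0.46 = $117.852
Bill = $188.80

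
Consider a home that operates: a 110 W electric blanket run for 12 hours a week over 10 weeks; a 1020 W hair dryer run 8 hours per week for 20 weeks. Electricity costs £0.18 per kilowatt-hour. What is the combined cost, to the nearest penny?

£31.75

electric blanket: Runtime = 12 h/week × 10 weeks = 120 h
electric blanket: 0.11 kW × 120 h = 13.2 kWh
hair dryer: Runtime = 8 h/week × 20 weeks = 160 h
hair dryer: 1.02 kW × 160 h = 163.2 kWh
Total energy = 176.4 kWh
Cost = 176.4 × £0.18 = £31.75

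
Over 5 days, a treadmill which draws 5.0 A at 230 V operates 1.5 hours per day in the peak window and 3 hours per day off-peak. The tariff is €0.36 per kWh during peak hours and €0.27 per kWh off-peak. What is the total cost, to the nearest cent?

Power = 5.0 A × 230 V = 1150 W = 1.15 kW
Peak energy = 1.15 kW × 1.5 h × 5 = 8.625 kWh
Off-peak energy = 1.15 kW × 3 h × 5 = 17.25 kWh
Cost = 8.625 × €0.36 + 17.25 × €0.27 = €3.105 + €4.6575 = €7.76

€7.76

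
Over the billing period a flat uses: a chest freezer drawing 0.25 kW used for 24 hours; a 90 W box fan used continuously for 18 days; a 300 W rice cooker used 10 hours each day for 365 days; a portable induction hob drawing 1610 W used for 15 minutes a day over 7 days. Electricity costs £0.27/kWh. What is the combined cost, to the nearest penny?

£308.53

chest freezer: 0.25 kW × 24 h = 6 kWh
box fan: Runtime = 24 h × 18 = 432 h
box fan: 0.09 kW × 432 h = 38.88 kWh
rice cooker: Runtime = 10 h/day × 365 days = 3650 h
rice cooker: 0.3 kW × 3650 h = 1095 kWh
portable induction hob: Runtime = 15 min × 7 = 105 min = 1.75 h
portable induction hob: 1.61 kW × 1.75 h = 2.8175 kWh
Total energy = 1142.6975 kWh
Cost = 1142.6975 × £0.27 = £308.53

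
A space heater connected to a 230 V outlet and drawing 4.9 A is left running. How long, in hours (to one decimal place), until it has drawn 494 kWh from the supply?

438.3 h

Power = 4.9 A × 230 V = 1127 W = 1.127 kW
Hours = 494 kWh ÷ 1.127 kW = 438.3 h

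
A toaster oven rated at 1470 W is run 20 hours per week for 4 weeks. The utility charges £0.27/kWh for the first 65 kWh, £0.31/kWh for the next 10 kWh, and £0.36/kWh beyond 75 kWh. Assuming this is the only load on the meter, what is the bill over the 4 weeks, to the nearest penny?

Runtime = 20 h/week × 4 weeks = 80 h
Energy = 1.47 kW × 80 h = 117.6 kWh
Tier 1 (0–65 kWh): 65 × £0.27 = £17.55
Tier 2 (65–75 kWh): 10 × £0.31 = £3.1
Above 75 kWh: 42.6 × £0.36 = £15.336
Bill = £35.99

£35.99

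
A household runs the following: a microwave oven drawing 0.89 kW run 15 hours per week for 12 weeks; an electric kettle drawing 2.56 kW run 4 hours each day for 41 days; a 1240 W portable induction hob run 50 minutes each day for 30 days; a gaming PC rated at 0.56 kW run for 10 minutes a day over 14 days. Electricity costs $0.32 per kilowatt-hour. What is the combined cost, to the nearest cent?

microwave oven: Runtime = 15 h/week × 12 weeks = 180 h
microwave oven: 0.89 kW × 180 h = 160.2 kWh
electric kettle: Runtime = 4 h/day × 41 days = 164 h
electric kettle: 2.56 kW × 164 h = 419.84 kWh
portable induction hob: Runtime = 50 min × 30 = 1500 min = 25 h
portable induction hob: 1.24 kW × 25 h = 31 kWh
gaming PC: Runtime = 10 min × 14 = 140 min = 2.333333… h
gaming PC: 0.56 kW × 2.333333… h = 1.306666… kWh
Total energy = 612.346666… kWh
Cost = 612.346666… × $0.32 = $195.95

$195.95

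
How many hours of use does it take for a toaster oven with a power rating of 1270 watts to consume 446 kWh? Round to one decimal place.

351.2 h

Hours = 446 kWh ÷ 1.27 kW = 351.2 h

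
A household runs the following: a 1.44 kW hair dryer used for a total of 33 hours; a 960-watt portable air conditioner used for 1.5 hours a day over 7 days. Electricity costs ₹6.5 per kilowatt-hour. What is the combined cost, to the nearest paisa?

₹374.40

hair dryer: 1.44 kW × 33 h = 47.52 kWh
portable air conditioner: Runtime = 1.5 h/day × 7 days = 10.5 h
portable air conditioner: 0.96 kW × 10.5 h = 10.08 kWh
Total energy = 57.6 kWh
Cost = 57.6 × ₹6.5 = ₹374.40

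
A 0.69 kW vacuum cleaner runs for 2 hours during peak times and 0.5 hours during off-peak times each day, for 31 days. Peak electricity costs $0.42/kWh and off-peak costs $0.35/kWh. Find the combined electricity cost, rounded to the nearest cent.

$21.71

Peak energy = 0.69 kW × 2 h × 31 = 42.78 kWh
Off-peak energy = 0.69 kW × 0.5 h × 31 = 10.695 kWh
Cost = 42.78 × $0.42 + 10.695 × $0.35 = $17.9676 + $3.74325 = $21.71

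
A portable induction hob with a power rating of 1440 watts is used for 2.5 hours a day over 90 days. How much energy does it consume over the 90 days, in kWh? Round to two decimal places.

Runtime = 2.5 h/day × 90 days = 225 h
Energy = 1.44 kW × 225 h = 324 kWh

324.00 kWh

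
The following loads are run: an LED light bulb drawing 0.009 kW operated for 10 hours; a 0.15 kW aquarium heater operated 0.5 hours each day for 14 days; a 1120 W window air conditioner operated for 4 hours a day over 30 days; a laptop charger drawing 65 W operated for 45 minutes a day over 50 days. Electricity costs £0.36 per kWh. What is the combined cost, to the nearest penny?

LED light bulb: 0.009 kW × 10 h = 0.09 kWh
aquarium heater: Runtime = 0.5 h/day × 14 days = 7 h
aquarium heater: 0.15 kW × 7 h = 1.05 kWh
window air conditioner: Runtime = 4 h/day × 30 days = 120 h
window air conditioner: 1.12 kW × 120 h = 134.4 kWh
laptop charger: Runtime = 45 min × 50 = 2250 min = 37.5 h
laptop charger: 0.065 kW × 37.5 h = 2.4375 kWh
Total energy = 137.9775 kWh
Cost = 137.9775 × £0.36 = £49.67

£49.67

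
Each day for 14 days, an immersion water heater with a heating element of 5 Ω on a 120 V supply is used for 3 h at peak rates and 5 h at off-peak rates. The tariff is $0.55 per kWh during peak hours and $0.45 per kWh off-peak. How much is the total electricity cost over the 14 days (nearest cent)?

$157.25

Power = V²/R = 120²/5 = 2880 W = 2.88 kW
Peak energy = 2.88 kW × 3 h × 14 = 120.96 kWh
Off-peak energy = 2.88 kW × 5 h × 14 = 201.6 kWh
Cost = 120.96 × $0.55 + 201.6 × $0.45 = $66.528 + $90.72 = $157.25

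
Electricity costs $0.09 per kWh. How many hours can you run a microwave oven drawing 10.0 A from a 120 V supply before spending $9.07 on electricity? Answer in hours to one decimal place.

84.0 h

Power = 10.0 A × 120 V = 1200 W = 1.2 kW
Energy available = $9.07 ÷ $0.09/kWh = 100.7778 kWh
Hours = 100.7778 kWh ÷ 1.2 kW = 84.0 h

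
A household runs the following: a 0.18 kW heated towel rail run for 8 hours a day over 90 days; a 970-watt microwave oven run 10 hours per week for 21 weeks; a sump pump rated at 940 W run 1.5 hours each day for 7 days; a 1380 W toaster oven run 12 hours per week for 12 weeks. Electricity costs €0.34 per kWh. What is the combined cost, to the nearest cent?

heated towel rail: Runtime = 8 h/day × 90 days = 720 h
heated towel rail: 0.18 kW × 720 h = 129.6 kWh
microwave oven: Runtime = 10 h/week × 21 weeks = 210 h
microwave oven: 0.97 kW × 210 h = 203.7 kWh
sump pump: Runtime = 1.5 h/day × 7 days = 10.5 h
sump pump: 0.94 kW × 10.5 h = 9.87 kWh
toaster oven: Runtime = 12 h/week × 12 weeks = 144 h
toaster oven: 1.38 kW × 144 h = 198.72 kWh
Total energy = 541.89 kWh
Cost = 541.89 × €0.34 = €184.24

€184.24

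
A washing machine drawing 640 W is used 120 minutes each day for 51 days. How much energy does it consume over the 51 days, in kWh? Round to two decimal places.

65.28 kWh

Runtime = 120 min × 51 = 6120 min = 102 h
Energy = 0.64 kW × 102 h = 65.28 kWh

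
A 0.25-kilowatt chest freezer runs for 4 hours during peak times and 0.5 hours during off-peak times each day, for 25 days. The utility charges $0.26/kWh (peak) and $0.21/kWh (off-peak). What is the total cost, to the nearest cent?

Peak energy = 0.25 kW × 4 h × 25 = 25 kWh
Off-peak energy = 0.25 kW × 0.5 h × 25 = 3.125 kWh
Cost = 25 × $0.26 + 3.125 × $0.21 = $6.5 + $0.65625 = $7.16

$7.16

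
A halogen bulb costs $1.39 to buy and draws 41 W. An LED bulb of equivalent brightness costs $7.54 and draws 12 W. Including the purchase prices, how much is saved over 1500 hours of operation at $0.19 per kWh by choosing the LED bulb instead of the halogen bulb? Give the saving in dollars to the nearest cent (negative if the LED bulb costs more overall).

halogen bulb: $1.39 + (41/1000) kW × 1500 h × $0.19 = $1.39 + $11.685 = $13.075
LED bulb: $7.54 + (12/1000) kW × 1500 h × $0.19 = $7.54 + $3.42 = $10.96
Saving = $13.075 − $10.96 = $2.115 → $2.12

$2.12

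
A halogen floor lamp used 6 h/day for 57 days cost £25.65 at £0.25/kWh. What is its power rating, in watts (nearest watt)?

300 W

Energy = £25.65 ÷ £0.25/kWh = 102.6 kWh
Runtime = 6 h/day × 57 days = 342 h
Power = 102.6 kWh ÷ 342 h = 0.3 kW = 300 W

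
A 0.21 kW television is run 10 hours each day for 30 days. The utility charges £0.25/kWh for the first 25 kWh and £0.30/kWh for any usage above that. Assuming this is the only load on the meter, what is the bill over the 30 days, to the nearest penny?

Runtime = 10 h/day × 30 days = 300 h
Energy = 0.21 kW × 300 h = 63 kWh
Tier 1 (0–25 kWh): 25 × £0.25 = £6.25
Above 25 kWh: 38 × £0.30 = £11.4
Bill = £17.65

£17.65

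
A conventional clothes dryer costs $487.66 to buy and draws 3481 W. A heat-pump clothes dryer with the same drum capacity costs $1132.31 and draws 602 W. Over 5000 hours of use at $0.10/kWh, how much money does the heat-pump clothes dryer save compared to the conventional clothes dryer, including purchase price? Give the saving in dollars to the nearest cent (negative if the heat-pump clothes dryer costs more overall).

conventional clothes dryer: $487.66 + (3481/1000) kW × 5000 h × $0.10 = $487.66 + $1740.5 = $2228.16
heat-pump clothes dryer: $1132.31 + (602/1000) kW × 5000 h × $0.10 = $1132.31 + $301 = $1433.31
Saving = $2228.16 − $1433.31 = $794.85

$794.85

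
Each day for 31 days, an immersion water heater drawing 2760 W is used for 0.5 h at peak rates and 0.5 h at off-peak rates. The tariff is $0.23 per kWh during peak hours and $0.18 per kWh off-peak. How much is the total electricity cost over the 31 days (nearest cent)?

$17.54

Peak energy = 2.76 kW × 0.5 h × 31 = 42.78 kWh
Off-peak energy = 2.76 kW × 0.5 h × 31 = 42.78 kWh
Cost = 42.78 × $0.23 + 42.78 × $0.18 = $9.8394 + $7.7004 = $17.54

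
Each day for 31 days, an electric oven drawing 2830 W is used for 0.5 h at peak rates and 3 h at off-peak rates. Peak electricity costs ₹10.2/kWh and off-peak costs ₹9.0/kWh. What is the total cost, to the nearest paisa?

₹2816.13

Peak energy = 2.83 kW × 0.5 h × 31 = 43.865 kWh
Off-peak energy = 2.83 kW × 3 h × 31 = 263.19 kWh
Cost = 43.865 × ₹10.2 + 263.19 × ₹9.0 = ₹447.423 + ₹2368.71 = ₹2816.13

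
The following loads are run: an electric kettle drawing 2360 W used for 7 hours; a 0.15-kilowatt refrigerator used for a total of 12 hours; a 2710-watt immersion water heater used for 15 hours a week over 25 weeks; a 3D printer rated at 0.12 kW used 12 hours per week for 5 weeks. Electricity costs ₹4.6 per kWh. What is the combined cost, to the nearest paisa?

₹4792.14

electric kettle: 2.36 kW × 7 h = 16.52 kWh
refrigerator: 0.15 kW × 12 h = 1.8 kWh
immersion water heater: Runtime = 15 h/week × 25 weeks = 375 h
immersion water heater: 2.71 kW × 375 h = 1016.25 kWh
3D printer: Runtime = 12 h/week × 5 weeks = 60 h
3D printer: 0.12 kW × 60 h = 7.2 kWh
Total energy = 1041.77 kWh
Cost = 1041.77 × ₹4.6 = ₹4792.14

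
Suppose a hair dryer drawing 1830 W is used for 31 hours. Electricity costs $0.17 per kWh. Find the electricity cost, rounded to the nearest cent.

Energy = 1.83 kW × 31 h = 56.73 kWh
Cost = 56.73 kWh × $0.17/kWh = $9.64

$9.64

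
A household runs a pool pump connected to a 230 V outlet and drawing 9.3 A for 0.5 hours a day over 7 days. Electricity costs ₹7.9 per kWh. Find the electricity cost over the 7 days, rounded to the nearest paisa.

₹59.14

Power = 9.3 A × 230 V = 2139 W = 2.139 kW
Runtime = 0.5 h/day × 7 days = 3.5 h
Energy = 2.139 kW × 3.5 h = 7.4865 kWh
Cost = 7.4865 kWh × ₹7.9/kWh = ₹59.14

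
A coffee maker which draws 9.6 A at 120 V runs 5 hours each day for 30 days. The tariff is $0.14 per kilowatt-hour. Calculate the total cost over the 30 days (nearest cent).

Power = 9.6 A × 120 V = 1152 W = 1.152 kW
Runtime = 5 h/day × 30 days = 150 h
Energy = 1.152 kW × 150 h = 172.8 kWh
Cost = 172.8 kWh × $0.14/kWh = $24.19

$24.19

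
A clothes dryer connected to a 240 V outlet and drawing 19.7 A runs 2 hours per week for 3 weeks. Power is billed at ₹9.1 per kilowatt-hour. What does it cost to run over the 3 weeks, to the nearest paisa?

Power = 19.7 A × 240 V = 4728 W = 4.728 kW
Runtime = 2 h/week × 3 weeks = 6 h
Energy = 4.728 kW × 6 h = 28.368 kWh
Cost = 28.368 kWh × ₹9.1/kWh = ₹258.15

₹258.15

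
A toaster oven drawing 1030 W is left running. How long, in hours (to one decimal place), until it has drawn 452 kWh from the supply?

438.8 h

Hours = 452 kWh ÷ 1.03 kW = 438.8 h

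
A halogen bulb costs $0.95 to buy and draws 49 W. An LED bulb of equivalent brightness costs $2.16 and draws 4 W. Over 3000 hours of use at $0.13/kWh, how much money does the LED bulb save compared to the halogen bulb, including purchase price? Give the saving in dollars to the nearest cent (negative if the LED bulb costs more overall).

halogen bulb: $0.95 + (49/1000) kW × 3000 h × $0.13 = $0.95 + $19.11 = $20.06
LED bulb: $2.16 + (4/1000) kW × 3000 h × $0.13 = $2.16 + $1.56 = $3.72
Saving = $20.06 − $3.72 = $16.34

$16.34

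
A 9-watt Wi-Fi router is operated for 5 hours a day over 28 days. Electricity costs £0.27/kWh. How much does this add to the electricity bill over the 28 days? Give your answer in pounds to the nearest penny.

Runtime = 5 h/day × 28 days = 140 h
Energy = 0.009 kW × 140 h = 1.26 kWh
Cost = 1.26 kWh × £0.27/kWh = £0.34

£0.34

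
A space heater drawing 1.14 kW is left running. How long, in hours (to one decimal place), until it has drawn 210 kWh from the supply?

Hours = 210 kWh ÷ 1.14 kW = 184.2 h

184.2 h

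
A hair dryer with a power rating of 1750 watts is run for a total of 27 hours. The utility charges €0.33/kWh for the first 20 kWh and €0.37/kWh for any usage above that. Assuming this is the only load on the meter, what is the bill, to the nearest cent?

Energy = 1.75 kW × 27 h = 47.25 kWh
Tier 1 (0–20 kWh): 20 × €0.33 = €6.6
Above 20 kWh: 27.25 × €0.37 = €10.0825
Bill = €16.68

€16.68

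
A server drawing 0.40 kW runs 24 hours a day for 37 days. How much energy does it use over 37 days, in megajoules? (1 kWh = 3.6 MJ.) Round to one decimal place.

Runtime = 24 h × 37 = 888 h
Energy = 0.4 kW × 888 h = 355.2 kWh
= 355.2 × 3.6 MJ = 1278.7 MJ

1278.7 MJ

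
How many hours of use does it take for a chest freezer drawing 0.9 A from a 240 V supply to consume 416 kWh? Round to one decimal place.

1925.9 h

Power = 0.9 A × 240 V = 216 W = 0.216 kW
Hours = 416 kWh ÷ 0.216 kW = 1925.9 h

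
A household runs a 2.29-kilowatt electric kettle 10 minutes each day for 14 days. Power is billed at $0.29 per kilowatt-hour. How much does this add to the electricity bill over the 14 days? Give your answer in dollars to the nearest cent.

$1.55

Runtime = 10 min × 14 = 140 min = 2.333333… h
Energy = 2.29 kW × 2.333333… h = 5.343333… kWh
Cost = 5.343333… kWh × $0.29/kWh = $1.55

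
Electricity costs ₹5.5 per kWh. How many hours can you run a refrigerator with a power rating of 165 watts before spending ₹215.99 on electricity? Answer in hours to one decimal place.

238.0 h

Energy available = ₹215.99 ÷ ₹5.5/kWh = 39.2709 kWh
Hours = 39.2709 kWh ÷ 0.165 kW = 238.0 h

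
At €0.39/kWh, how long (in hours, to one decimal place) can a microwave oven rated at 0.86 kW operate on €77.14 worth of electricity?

230.0 h

Energy available = €77.14 ÷ €0.39/kWh = 197.7949 kWh
Hours = 197.7949 kWh ÷ 0.86 kW = 230.0 h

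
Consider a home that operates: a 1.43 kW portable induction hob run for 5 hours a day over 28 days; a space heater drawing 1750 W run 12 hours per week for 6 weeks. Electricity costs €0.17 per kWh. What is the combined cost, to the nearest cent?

€55.45

portable induction hob: Runtime = 5 h/day × 28 days = 140 h
portable induction hob: 1.43 kW × 140 h = 200.2 kWh
space heater: Runtime = 12 h/week × 6 weeks = 72 h
space heater: 1.75 kW × 72 h = 126 kWh
Total energy = 326.2 kWh
Cost = 326.2 × €0.17 = €55.45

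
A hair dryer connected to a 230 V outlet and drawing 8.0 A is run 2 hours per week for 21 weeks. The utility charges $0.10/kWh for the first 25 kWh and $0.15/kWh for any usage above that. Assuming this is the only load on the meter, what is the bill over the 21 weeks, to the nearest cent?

Power = 8.0 A × 230 V = 1840 W = 1.84 kW
Runtime = 2 h/week × 21 weeks = 42 h
Energy = 1.84 kW × 42 h = 77.28 kWh
Tier 1 (0–25 kWh): 25 × $0.10 = $2.5
Above 25 kWh: 52.28 × $0.15 = $7.842
Bill = $10.34

$10.34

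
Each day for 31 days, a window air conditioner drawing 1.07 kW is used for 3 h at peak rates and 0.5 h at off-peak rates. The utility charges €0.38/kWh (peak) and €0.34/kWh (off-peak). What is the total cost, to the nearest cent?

€43.45

Peak energy = 1.07 kW × 3 h × 31 = 99.51 kWh
Off-peak energy = 1.07 kW × 0.5 h × 31 = 16.585 kWh
Cost = 99.51 × €0.38 + 16.585 × €0.34 = €37.8138 + €5.6389 = €43.45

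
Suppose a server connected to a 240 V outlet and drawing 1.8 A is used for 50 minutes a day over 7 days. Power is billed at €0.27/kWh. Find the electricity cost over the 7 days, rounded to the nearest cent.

€0.68

Power = 1.8 A × 240 V = 432 W = 0.432 kW
Runtime = 50 min × 7 = 350 min = 5.833333… h
Energy = 0.432 kW × 5.833333… h = 2.52 kWh
Cost = 2.52 kWh × €0.27/kWh = €0.68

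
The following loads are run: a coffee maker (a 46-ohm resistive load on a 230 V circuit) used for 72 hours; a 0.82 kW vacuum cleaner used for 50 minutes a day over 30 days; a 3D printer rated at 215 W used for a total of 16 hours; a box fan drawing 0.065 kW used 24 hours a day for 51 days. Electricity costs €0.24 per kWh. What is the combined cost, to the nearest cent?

€44.71

coffee maker: Power = V²/R = 230²/46 = 1150 W = 1.15 kW
coffee maker: 1.15 kW × 72 h = 82.8 kWh
vacuum cleaner: Runtime = 50 min × 30 = 1500 min = 25 h
vacuum cleaner: 0.82 kW × 25 h = 20.5 kWh
3D printer: 0.215 kW × 16 h = 3.44 kWh
box fan: Runtime = 24 h × 51 = 1224 h
box fan: 0.065 kW × 1224 h = 79.56 kWh
Total energy = 186.3 kWh
Cost = 186.3 × €0.24 = €44.71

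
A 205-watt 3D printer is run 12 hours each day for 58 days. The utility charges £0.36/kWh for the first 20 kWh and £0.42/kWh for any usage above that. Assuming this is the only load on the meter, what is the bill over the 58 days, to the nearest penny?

Runtime = 12 h/day × 58 days = 696 h
Energy = 0.205 kW × 696 h = 142.68 kWh
Tier 1 (0–20 kWh): 20 × £0.36 = £7.2
Above 20 kWh: 122.68 × £0.42 = £51.5256
Bill = £58.73

£58.73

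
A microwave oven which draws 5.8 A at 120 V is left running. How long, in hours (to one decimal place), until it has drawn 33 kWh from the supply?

47.4 h

Power = 5.8 A × 120 V = 696 W = 0.696 kW
Hours = 33 kWh ÷ 0.696 kW = 47.4 h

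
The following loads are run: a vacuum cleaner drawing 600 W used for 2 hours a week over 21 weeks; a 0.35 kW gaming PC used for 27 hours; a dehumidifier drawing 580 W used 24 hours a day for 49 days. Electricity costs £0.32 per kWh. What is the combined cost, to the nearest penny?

£229.35

vacuum cleaner: Runtime = 2 h/week × 21 weeks = 42 h
vacuum cleaner: 0.6 kW × 42 h = 25.2 kWh
gaming PC: 0.35 kW × 27 h = 9.45 kWh
dehumidifier: Runtime = 24 h × 49 = 1176 h
dehumidifier: 0.58 kW × 1176 h = 682.08 kWh
Total energy = 716.73 kWh
Cost = 716.73 × £0.32 = £229.35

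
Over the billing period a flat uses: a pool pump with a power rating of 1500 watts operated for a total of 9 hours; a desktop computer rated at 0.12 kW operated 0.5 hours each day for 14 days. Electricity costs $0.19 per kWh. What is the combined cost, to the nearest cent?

pool pump: 1.5 kW × 9 h = 13.5 kWh
desktop computer: Runtime = 0.5 h/day × 14 days = 7 h
desktop computer: 0.12 kW × 7 h = 0.84 kWh
Total energy = 14.34 kWh
Cost = 14.34 × $0.19 = $2.72

$2.72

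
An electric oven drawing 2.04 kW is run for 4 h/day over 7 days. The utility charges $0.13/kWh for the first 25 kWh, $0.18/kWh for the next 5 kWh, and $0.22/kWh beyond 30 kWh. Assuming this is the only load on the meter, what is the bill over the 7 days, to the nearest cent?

Runtime = 4 h/day × 7 days = 28 h
Energy = 2.04 kW × 28 h = 57.12 kWh
Tier 1 (0–25 kWh): 25 × $0.13 = $3.25
Tier 2 (25–30 kWh): 5 × $0.18 = $0.9
Above 30 kWh: 27.12 × $0.22 = $5.9664
Bill = $10.12

$10.12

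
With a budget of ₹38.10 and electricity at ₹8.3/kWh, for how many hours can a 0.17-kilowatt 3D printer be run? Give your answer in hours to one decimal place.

Energy available = ₹38.10 ÷ ₹8.3/kWh = 4.5904 kWh
Hours = 4.5904 kWh ÷ 0.17 kW = 27.0 h

27.0 h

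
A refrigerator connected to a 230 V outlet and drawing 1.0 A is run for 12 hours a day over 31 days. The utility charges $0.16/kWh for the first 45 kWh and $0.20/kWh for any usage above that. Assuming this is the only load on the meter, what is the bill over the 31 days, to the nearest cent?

Power = 1.0 A × 230 V = 230 W = 0.23 kW
Runtime = 12 h/day × 31 days = 372 h
Energy = 0.23 kW × 372 h = 85.56 kWh
Tier 1 (0–45 kWh): 45 × $0.16 = $7.2
Above 45 kWh: 40.56 × $0.20 = $8.112
Bill = $15.31

$15.31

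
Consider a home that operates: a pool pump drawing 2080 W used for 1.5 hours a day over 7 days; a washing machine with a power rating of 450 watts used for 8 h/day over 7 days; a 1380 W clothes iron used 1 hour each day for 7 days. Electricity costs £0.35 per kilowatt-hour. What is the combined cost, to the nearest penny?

pool pump: Runtime = 1.5 h/day × 7 days = 10.5 h
pool pump: 2.08 kW × 10.5 h = 21.84 kWh
washing machine: Runtime = 8 h/day × 7 days = 56 h
washing machine: 0.45 kW × 56 h = 25.2 kWh
clothes iron: Runtime = 1 h/day × 7 days = 7 h
clothes iron: 1.38 kW × 7 h = 9.66 kWh
Total energy = 56.7 kWh
Cost = 56.7 × £0.35 = £19.85

£19.85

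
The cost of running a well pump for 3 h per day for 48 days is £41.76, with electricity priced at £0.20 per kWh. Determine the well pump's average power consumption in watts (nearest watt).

1450 W

Energy = £41.76 ÷ £0.20/kWh = 208.8 kWh
Runtime = 3 h/day × 48 days = 144 h
Power = 208.8 kWh ÷ 144 h = 1.45 kW = 1450 W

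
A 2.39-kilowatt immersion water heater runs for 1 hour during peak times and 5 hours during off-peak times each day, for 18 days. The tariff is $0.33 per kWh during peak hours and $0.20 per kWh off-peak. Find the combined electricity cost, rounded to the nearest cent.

Peak energy = 2.39 kW × 1 h × 18 = 43.02 kWh
Off-peak energy = 2.39 kW × 5 h × 18 = 215.1 kWh
Cost = 43.02 × $0.33 + 215.1 × $0.20 = $14.1966 + $43.02 = $57.22

$57.22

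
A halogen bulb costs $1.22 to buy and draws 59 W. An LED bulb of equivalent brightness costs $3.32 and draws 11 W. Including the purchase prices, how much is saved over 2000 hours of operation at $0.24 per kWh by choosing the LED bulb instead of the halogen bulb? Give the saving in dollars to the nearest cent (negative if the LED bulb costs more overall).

$20.94

halogen bulb: $1.22 + (59/1000) kW × 2000 h × $0.24 = $1.22 + $28.32 = $29.54
LED bulb: $3.32 + (11/1000) kW × 2000 h × $0.24 = $3.32 + $5.28 = $8.6
Saving = $29.54 − $8.6 = $20.94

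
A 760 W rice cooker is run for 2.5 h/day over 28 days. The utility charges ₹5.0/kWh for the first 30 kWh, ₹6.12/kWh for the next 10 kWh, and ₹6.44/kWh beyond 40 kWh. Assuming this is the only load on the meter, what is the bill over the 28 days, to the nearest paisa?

Runtime = 2.5 h/day × 28 days = 70 h
Energy = 0.76 kW × 70 h = 53.2 kWh
Tier 1 (0–30 kWh): 30 × ₹5.0 = ₹150
Tier 2 (30–40 kWh): 10 × ₹6.12 = ₹61.2
Above 40 kWh: 13.2 × ₹6.44 = ₹85.008
Bill = ₹296.21

₹296.21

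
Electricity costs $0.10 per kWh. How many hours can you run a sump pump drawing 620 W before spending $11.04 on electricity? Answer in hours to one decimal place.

178.1 h

Energy available = $11.04 ÷ $0.10/kWh = 110.4 kWh
Hours = 110.4 kWh ÷ 0.62 kW = 178.1 h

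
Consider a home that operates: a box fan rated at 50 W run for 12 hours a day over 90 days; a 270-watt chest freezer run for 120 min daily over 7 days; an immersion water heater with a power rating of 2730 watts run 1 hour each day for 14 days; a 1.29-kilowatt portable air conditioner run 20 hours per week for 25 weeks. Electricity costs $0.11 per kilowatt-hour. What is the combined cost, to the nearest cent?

$81.51

box fan: Runtime = 12 h/day × 90 days = 1080 h
box fan: 0.05 kW × 1080 h = 54 kWh
chest freezer: Runtime = 120 min × 7 = 840 min = 14 h
chest freezer: 0.27 kW × 14 h = 3.78 kWh
immersion water heater: Runtime = 1 h/day × 14 days = 14 h
immersion water heater: 2.73 kW × 14 h = 38.22 kWh
portable air conditioner: Runtime = 20 h/week × 25 weeks = 500 h
portable air conditioner: 1.29 kW × 500 h = 645 kWh
Total energy = 741 kWh
Cost = 741 × $0.11 = $81.51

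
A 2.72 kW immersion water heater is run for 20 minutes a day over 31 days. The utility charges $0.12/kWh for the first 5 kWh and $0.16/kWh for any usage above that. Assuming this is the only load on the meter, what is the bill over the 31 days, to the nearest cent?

Runtime = 20 min × 31 = 620 min = 10.333333… h
Energy = 2.72 kW × 10.333333… h = 28.106666… kWh
Tier 1 (0–5 kWh): 5 × $0.12 = $0.6
Above 5 kWh: 23.106666… × $0.16 = $3.697066…
Bill = $4.30

$4.30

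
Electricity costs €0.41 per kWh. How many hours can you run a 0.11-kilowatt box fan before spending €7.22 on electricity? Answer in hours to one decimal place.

Energy available = €7.22 ÷ €0.41/kWh = 17.6098 kWh
Hours = 17.6098 kWh ÷ 0.11 kW = 160.1 h

160.1 h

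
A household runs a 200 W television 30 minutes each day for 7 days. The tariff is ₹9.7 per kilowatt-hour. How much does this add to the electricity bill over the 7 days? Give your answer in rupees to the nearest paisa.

Runtime = 30 min × 7 = 210 min = 3.5 h
Energy = 0.2 kW × 3.5 h = 0.7 kWh
Cost = 0.7 kWh × ₹9.7/kWh = ₹6.79

₹6.79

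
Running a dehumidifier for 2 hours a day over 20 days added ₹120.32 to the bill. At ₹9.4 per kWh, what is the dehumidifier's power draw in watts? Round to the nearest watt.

320 W

Energy = ₹120.32 ÷ ₹9.4/kWh = 12.8 kWh
Runtime = 2 h/day × 20 days = 40 h
Power = 12.8 kWh ÷ 40 h = 0.32 kW = 320 W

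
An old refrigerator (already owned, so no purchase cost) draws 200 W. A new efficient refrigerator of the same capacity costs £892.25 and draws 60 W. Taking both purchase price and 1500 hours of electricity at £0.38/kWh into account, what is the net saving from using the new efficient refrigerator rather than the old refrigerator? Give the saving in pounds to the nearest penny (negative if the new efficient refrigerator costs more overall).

old refrigerator: £0.00 + (200/1000) kW × 1500 h × £0.38 = £0.00 + £114 = £114
new efficient refrigerator: £892.25 + (60/1000) kW × 1500 h × £0.38 = £892.25 + £34.2 = £926.45
Saving = £114 − £926.45 = −£812.45

-£812.45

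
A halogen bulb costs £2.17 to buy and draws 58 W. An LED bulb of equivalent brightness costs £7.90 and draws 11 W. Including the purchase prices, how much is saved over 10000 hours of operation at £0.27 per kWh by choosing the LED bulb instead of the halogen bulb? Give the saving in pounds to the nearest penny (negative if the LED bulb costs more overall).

£121.17

halogen bulb: £2.17 + (58/1000) kW × 10000 h × £0.27 = £2.17 + £156.6 = £158.77
LED bulb: £7.90 + (11/1000) kW × 10000 h × £0.27 = £7.90 + £29.7 = £37.6
Saving = £158.77 − £37.6 = £121.17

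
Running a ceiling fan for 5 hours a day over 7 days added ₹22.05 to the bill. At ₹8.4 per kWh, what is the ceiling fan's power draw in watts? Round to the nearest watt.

75 W

Energy = ₹22.05 ÷ ₹8.4/kWh = 2.625 kWh
Runtime = 5 h/day × 7 days = 35 h
Power = 2.625 kWh ÷ 35 h = 0.075 kW = 75 W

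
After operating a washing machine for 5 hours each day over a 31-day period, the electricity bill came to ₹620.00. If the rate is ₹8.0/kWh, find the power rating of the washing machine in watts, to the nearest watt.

500 W

Energy = ₹620.00 ÷ ₹8.0/kWh = 77.5 kWh
Runtime = 5 h/day × 31 days = 155 h
Power = 77.5 kWh ÷ 155 h = 0.5 kW = 500 W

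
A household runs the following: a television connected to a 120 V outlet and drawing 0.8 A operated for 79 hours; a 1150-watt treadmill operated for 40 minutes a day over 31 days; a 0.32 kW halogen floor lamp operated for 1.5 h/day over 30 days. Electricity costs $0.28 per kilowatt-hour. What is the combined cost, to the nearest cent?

television: Power = 0.8 A × 120 V = 96 W = 0.096 kW
television: 0.096 kW × 79 h = 7.584 kWh
treadmill: Runtime = 40 min × 31 = 1240 min = 20.666666… h
treadmill: 1.15 kW × 20.666666… h = 23.766666… kWh
halogen floor lamp: Runtime = 1.5 h/day × 30 days = 45 h
halogen floor lamp: 0.32 kW × 45 h = 14.4 kWh
Total energy = 45.750666… kWh
Cost = 45.750666… × $0.28 = $12.81

$12.81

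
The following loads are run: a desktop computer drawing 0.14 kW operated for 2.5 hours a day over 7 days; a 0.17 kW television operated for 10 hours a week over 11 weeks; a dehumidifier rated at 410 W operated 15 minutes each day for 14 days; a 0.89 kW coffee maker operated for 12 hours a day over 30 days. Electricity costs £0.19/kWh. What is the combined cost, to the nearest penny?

desktop computer: Runtime = 2.5 h/day × 7 days = 17.5 h
desktop computer: 0.14 kW × 17.5 h = 2.45 kWh
television: Runtime = 10 h/week × 11 weeks = 110 h
television: 0.17 kW × 110 h = 18.7 kWh
dehumidifier: Runtime = 15 min × 14 = 210 min = 3.5 h
dehumidifier: 0.41 kW × 3.5 h = 1.435 kWh
coffee maker: Runtime = 12 h/day × 30 days = 360 h
coffee maker: 0.89 kW × 360 h = 320.4 kWh
Total energy = 342.985 kWh
Cost = 342.985 × £0.19 = £65.17

£65.17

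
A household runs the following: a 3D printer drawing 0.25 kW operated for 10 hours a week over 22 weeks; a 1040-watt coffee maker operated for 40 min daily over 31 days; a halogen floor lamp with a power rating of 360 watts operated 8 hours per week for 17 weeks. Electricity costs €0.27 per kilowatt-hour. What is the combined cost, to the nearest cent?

3D printer: Runtime = 10 h/week × 22 weeks = 220 h
3D printer: 0.25 kW × 220 h = 55 kWh
coffee maker: Runtime = 40 min × 31 = 1240 min = 20.666666… h
coffee maker: 1.04 kW × 20.666666… h = 21.493333… kWh
halogen floor lamp: Runtime = 8 h/week × 17 weeks = 136 h
halogen floor lamp: 0.36 kW × 136 h = 48.96 kWh
Total energy = 125.453333… kWh
Cost = 125.453333… × €0.27 = €33.87

€33.87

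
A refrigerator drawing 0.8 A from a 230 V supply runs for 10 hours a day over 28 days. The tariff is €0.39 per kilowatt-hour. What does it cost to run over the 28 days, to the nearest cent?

€20.09

Power = 0.8 A × 230 V = 184 W = 0.184 kW
Runtime = 10 h/day × 28 days = 280 h
Energy = 0.184 kW × 280 h = 51.52 kWh
Cost = 51.52 kWh × €0.39/kWh = €20.09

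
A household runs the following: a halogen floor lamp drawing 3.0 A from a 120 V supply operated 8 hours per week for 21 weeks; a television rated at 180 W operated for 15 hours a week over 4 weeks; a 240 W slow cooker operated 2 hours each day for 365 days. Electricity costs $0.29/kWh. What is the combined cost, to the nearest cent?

halogen floor lamp: Power = 3.0 A × 120 V = 360 W = 0.36 kW
halogen floor lamp: Runtime = 8 h/week × 21 weeks = 168 h
halogen floor lamp: 0.36 kW × 168 h = 60.48 kWh
television: Runtime = 15 h/week × 4 weeks = 60 h
television: 0.18 kW × 60 h = 10.8 kWh
slow cooker: Runtime = 2 h/day × 365 days = 730 h
slow cooker: 0.24 kW × 730 h = 175.2 kWh
Total energy = 246.48 kWh
Cost = 246.48 × $0.29 = $71.48

$71.48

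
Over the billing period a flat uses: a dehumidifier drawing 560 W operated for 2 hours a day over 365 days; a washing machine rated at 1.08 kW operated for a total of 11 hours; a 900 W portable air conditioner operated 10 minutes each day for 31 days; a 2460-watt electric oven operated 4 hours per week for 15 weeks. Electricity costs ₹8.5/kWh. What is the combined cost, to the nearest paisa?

dehumidifier: Runtime = 2 h/day × 365 days = 730 h
dehumidifier: 0.56 kW × 730 h = 408.8 kWh
washing machine: 1.08 kW × 11 h = 11.88 kWh
portable air conditioner: Runtime = 10 min × 31 = 310 min = 5.166666… h
portable air conditioner: 0.9 kW × 5.166666… h = 4.65 kWh
electric oven: Runtime = 4 h/week × 15 weeks = 60 h
electric oven: 2.46 kW × 60 h = 147.6 kWh
Total energy = 572.93 kWh
Cost = 572.93 × ₹8.5 = ₹4869.91

₹4869.91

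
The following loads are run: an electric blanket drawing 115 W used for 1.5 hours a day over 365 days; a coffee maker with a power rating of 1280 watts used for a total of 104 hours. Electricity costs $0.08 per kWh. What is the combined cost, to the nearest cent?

$15.69

electric blanket: Runtime = 1.5 h/day × 365 days = 547.5 h
electric blanket: 0.115 kW × 547.5 h = 62.9625 kWh
coffee maker: 1.28 kW × 104 h = 133.12 kWh
Total energy = 196.0825 kWh
Cost = 196.0825 × $0.08 = $15.69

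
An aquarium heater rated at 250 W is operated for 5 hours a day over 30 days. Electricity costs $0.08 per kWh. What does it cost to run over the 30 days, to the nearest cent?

Runtime = 5 h/day × 30 days = 150 h
Energy = 0.25 kW × 150 h = 37.5 kWh
Cost = 37.5 kWh × $0.08/kWh = $3.00

$3.00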